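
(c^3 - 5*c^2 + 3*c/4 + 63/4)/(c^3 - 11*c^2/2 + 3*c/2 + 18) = (c - 7/2)/(c - 4)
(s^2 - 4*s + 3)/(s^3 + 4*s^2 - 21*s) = (s - 1)/(s*(s + 7))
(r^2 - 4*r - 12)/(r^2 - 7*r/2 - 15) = 2*(r + 2)/(2*r + 5)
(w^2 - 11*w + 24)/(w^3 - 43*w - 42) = (-w^2 + 11*w - 24)/(-w^3 + 43*w + 42)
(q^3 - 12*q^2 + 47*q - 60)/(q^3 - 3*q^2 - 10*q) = (q^2 - 7*q + 12)/(q*(q + 2))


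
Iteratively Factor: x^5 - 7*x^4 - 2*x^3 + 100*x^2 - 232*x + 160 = (x - 2)*(x^4 - 5*x^3 - 12*x^2 + 76*x - 80) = (x - 2)*(x + 4)*(x^3 - 9*x^2 + 24*x - 20) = (x - 2)^2*(x + 4)*(x^2 - 7*x + 10) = (x - 5)*(x - 2)^2*(x + 4)*(x - 2)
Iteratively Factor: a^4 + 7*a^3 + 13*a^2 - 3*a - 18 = (a + 3)*(a^3 + 4*a^2 + a - 6) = (a + 2)*(a + 3)*(a^2 + 2*a - 3) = (a + 2)*(a + 3)^2*(a - 1)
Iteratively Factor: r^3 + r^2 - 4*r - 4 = (r + 1)*(r^2 - 4) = (r + 1)*(r + 2)*(r - 2)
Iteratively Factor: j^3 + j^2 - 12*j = (j)*(j^2 + j - 12) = j*(j - 3)*(j + 4)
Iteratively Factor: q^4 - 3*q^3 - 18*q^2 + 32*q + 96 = (q - 4)*(q^3 + q^2 - 14*q - 24) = (q - 4)*(q + 3)*(q^2 - 2*q - 8) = (q - 4)*(q + 2)*(q + 3)*(q - 4)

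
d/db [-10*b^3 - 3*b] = -30*b^2 - 3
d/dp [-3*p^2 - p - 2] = -6*p - 1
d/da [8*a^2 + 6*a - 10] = 16*a + 6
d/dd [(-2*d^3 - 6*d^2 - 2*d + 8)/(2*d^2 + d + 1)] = 2*(-2*d^4 - 2*d^3 - 4*d^2 - 22*d - 5)/(4*d^4 + 4*d^3 + 5*d^2 + 2*d + 1)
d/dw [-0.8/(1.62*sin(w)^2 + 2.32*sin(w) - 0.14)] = (2.592*sin(w) + 1.856)*cos(w)/(1.62*sin(w)^2 + 2.32*sin(w) - 0.14)^2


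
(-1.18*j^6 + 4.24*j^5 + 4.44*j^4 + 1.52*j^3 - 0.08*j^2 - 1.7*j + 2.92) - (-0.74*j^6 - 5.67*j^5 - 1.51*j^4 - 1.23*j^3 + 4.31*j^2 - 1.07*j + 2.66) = -0.44*j^6 + 9.91*j^5 + 5.95*j^4 + 2.75*j^3 - 4.39*j^2 - 0.63*j + 0.26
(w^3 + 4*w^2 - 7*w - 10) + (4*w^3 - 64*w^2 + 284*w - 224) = 5*w^3 - 60*w^2 + 277*w - 234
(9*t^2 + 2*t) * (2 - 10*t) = -90*t^3 - 2*t^2 + 4*t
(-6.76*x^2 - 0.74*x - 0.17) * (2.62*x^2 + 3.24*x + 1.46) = -17.7112*x^4 - 23.8412*x^3 - 12.7126*x^2 - 1.6312*x - 0.2482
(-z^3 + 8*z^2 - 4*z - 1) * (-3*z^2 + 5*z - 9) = 3*z^5 - 29*z^4 + 61*z^3 - 89*z^2 + 31*z + 9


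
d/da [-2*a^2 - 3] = -4*a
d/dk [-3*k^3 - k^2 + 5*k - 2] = -9*k^2 - 2*k + 5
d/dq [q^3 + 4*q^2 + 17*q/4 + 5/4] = 3*q^2 + 8*q + 17/4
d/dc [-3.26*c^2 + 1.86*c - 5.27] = 1.86 - 6.52*c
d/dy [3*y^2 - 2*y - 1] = 6*y - 2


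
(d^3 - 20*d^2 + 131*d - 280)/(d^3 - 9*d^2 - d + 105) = (d - 8)/(d + 3)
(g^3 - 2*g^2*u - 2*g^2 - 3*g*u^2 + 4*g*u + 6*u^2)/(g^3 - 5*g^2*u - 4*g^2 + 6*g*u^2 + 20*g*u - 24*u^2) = (-g^2 - g*u + 2*g + 2*u)/(-g^2 + 2*g*u + 4*g - 8*u)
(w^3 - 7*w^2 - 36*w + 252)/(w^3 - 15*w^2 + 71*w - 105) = (w^2 - 36)/(w^2 - 8*w + 15)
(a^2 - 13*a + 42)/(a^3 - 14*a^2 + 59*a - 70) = (a - 6)/(a^2 - 7*a + 10)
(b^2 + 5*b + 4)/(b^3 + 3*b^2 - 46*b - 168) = (b + 1)/(b^2 - b - 42)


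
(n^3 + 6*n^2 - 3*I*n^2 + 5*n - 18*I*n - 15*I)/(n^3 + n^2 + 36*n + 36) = (n^2 + n*(5 - 3*I) - 15*I)/(n^2 + 36)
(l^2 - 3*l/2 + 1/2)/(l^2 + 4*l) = (2*l^2 - 3*l + 1)/(2*l*(l + 4))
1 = 1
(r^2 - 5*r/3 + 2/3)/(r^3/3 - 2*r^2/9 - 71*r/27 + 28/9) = 9*(3*r^2 - 5*r + 2)/(9*r^3 - 6*r^2 - 71*r + 84)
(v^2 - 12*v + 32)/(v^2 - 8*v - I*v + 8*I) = (v - 4)/(v - I)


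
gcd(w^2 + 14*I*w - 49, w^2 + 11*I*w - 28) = w + 7*I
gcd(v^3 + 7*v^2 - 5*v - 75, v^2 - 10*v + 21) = v - 3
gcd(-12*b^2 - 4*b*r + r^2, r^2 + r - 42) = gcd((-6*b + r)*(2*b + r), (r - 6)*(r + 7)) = 1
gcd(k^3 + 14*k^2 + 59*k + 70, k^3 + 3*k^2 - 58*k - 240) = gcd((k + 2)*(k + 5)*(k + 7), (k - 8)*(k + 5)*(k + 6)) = k + 5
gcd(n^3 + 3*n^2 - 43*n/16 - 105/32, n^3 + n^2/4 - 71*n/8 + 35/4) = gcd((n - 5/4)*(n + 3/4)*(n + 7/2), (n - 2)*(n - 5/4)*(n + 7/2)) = n^2 + 9*n/4 - 35/8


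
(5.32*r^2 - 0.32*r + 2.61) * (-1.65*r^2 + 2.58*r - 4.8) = -8.778*r^4 + 14.2536*r^3 - 30.6681*r^2 + 8.2698*r - 12.528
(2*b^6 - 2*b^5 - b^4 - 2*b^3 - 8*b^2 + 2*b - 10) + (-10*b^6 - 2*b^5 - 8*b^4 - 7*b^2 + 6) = -8*b^6 - 4*b^5 - 9*b^4 - 2*b^3 - 15*b^2 + 2*b - 4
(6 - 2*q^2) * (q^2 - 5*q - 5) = -2*q^4 + 10*q^3 + 16*q^2 - 30*q - 30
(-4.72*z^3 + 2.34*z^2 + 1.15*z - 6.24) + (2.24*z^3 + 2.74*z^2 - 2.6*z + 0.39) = -2.48*z^3 + 5.08*z^2 - 1.45*z - 5.85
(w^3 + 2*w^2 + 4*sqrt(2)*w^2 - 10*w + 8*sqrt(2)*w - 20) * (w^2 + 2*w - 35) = w^5 + 4*w^4 + 4*sqrt(2)*w^4 - 41*w^3 + 16*sqrt(2)*w^3 - 124*sqrt(2)*w^2 - 110*w^2 - 280*sqrt(2)*w + 310*w + 700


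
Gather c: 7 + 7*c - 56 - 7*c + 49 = 0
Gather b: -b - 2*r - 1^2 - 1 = -b - 2*r - 2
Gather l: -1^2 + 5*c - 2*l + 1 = 5*c - 2*l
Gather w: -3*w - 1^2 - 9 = -3*w - 10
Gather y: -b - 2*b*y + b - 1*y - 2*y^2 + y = -2*b*y - 2*y^2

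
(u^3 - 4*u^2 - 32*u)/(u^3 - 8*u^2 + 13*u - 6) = u*(u^2 - 4*u - 32)/(u^3 - 8*u^2 + 13*u - 6)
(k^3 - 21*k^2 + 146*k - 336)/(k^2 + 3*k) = (k^3 - 21*k^2 + 146*k - 336)/(k*(k + 3))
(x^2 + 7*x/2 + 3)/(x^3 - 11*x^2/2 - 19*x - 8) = (2*x + 3)/(2*x^2 - 15*x - 8)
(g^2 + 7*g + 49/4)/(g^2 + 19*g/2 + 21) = (g + 7/2)/(g + 6)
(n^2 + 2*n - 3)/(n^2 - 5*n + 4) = (n + 3)/(n - 4)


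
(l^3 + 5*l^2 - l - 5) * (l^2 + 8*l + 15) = l^5 + 13*l^4 + 54*l^3 + 62*l^2 - 55*l - 75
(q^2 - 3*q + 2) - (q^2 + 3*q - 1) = 3 - 6*q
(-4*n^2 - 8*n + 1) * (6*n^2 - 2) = -24*n^4 - 48*n^3 + 14*n^2 + 16*n - 2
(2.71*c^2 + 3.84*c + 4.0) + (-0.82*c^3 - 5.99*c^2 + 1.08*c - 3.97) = -0.82*c^3 - 3.28*c^2 + 4.92*c + 0.0299999999999998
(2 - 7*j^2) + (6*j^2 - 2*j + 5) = -j^2 - 2*j + 7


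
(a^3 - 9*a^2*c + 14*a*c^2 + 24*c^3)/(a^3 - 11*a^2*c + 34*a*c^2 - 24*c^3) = (a + c)/(a - c)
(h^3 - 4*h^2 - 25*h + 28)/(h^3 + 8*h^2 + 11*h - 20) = (h - 7)/(h + 5)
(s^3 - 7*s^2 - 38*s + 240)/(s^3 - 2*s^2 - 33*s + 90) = (s - 8)/(s - 3)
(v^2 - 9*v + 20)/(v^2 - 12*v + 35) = (v - 4)/(v - 7)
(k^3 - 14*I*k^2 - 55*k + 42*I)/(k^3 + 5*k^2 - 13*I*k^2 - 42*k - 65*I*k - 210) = (k - I)/(k + 5)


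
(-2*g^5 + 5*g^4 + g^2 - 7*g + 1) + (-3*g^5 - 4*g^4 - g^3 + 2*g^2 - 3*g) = -5*g^5 + g^4 - g^3 + 3*g^2 - 10*g + 1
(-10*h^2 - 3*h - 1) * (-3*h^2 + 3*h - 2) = 30*h^4 - 21*h^3 + 14*h^2 + 3*h + 2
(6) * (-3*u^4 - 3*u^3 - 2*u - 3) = -18*u^4 - 18*u^3 - 12*u - 18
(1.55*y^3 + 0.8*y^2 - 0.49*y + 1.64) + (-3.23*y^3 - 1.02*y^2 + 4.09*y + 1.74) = -1.68*y^3 - 0.22*y^2 + 3.6*y + 3.38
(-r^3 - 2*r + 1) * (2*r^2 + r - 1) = -2*r^5 - r^4 - 3*r^3 + 3*r - 1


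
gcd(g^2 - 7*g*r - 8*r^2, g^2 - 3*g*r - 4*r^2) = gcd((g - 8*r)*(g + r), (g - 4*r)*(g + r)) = g + r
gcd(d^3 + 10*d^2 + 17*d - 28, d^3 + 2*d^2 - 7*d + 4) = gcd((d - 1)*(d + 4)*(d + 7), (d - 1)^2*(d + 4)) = d^2 + 3*d - 4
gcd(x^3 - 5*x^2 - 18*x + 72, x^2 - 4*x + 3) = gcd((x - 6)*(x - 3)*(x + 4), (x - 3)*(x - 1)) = x - 3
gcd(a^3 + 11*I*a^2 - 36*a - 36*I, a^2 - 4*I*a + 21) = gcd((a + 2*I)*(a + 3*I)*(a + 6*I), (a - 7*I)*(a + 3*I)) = a + 3*I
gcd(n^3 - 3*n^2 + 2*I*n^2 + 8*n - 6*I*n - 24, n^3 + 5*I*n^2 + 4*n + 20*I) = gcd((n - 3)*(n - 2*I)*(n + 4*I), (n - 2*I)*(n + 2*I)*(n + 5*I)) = n - 2*I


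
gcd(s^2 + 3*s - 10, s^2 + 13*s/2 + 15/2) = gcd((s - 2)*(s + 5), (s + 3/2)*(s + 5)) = s + 5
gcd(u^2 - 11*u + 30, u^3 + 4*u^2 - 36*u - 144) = u - 6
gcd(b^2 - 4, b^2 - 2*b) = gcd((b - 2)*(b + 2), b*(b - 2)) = b - 2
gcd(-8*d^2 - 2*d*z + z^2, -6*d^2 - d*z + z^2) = 2*d + z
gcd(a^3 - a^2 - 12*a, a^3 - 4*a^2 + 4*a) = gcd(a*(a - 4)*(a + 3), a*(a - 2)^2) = a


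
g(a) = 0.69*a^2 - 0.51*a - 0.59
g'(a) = 1.38*a - 0.51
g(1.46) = 0.14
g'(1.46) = 1.50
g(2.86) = 3.60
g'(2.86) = 3.44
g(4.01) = 8.46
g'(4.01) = 5.02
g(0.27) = -0.68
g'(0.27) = -0.14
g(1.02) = -0.39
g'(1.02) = 0.90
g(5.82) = 19.81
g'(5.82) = 7.52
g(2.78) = 3.32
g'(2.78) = 3.33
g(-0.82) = 0.29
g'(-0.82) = -1.64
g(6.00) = 21.19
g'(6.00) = 7.77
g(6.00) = 21.19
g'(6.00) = 7.77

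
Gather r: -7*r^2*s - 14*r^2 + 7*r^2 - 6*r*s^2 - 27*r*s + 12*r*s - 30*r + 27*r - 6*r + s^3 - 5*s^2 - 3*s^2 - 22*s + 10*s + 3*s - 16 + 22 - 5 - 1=r^2*(-7*s - 7) + r*(-6*s^2 - 15*s - 9) + s^3 - 8*s^2 - 9*s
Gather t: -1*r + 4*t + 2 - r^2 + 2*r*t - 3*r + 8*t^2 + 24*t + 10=-r^2 - 4*r + 8*t^2 + t*(2*r + 28) + 12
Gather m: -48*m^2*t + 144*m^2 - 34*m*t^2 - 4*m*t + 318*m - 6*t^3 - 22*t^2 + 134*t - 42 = m^2*(144 - 48*t) + m*(-34*t^2 - 4*t + 318) - 6*t^3 - 22*t^2 + 134*t - 42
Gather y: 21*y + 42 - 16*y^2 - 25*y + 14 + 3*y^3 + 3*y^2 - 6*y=3*y^3 - 13*y^2 - 10*y + 56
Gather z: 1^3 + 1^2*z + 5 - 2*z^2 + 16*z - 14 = -2*z^2 + 17*z - 8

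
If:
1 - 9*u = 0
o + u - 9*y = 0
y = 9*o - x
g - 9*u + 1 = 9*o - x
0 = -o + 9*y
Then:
No Solution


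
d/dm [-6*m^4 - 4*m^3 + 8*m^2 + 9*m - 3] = -24*m^3 - 12*m^2 + 16*m + 9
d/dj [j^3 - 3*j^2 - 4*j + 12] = 3*j^2 - 6*j - 4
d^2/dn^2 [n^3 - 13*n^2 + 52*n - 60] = 6*n - 26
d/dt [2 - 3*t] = -3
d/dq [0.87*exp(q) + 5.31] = 0.87*exp(q)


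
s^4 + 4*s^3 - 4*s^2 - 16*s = s*(s - 2)*(s + 2)*(s + 4)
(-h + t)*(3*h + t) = -3*h^2 + 2*h*t + t^2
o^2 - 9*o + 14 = (o - 7)*(o - 2)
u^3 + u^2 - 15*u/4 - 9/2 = (u - 2)*(u + 3/2)^2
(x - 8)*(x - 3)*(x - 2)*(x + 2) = x^4 - 11*x^3 + 20*x^2 + 44*x - 96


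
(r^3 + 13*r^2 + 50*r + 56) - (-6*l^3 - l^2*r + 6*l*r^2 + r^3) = 6*l^3 + l^2*r - 6*l*r^2 + 13*r^2 + 50*r + 56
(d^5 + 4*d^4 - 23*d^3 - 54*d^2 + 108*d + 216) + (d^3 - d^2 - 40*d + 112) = d^5 + 4*d^4 - 22*d^3 - 55*d^2 + 68*d + 328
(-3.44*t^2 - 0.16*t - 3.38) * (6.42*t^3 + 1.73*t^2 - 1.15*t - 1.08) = -22.0848*t^5 - 6.9784*t^4 - 18.0204*t^3 - 1.9482*t^2 + 4.0598*t + 3.6504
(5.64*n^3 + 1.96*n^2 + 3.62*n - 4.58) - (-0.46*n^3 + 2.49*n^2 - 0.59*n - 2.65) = 6.1*n^3 - 0.53*n^2 + 4.21*n - 1.93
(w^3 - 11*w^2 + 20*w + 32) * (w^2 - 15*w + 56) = w^5 - 26*w^4 + 241*w^3 - 884*w^2 + 640*w + 1792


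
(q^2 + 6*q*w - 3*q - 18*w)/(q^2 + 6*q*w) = (q - 3)/q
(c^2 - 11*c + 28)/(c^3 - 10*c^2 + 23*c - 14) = (c - 4)/(c^2 - 3*c + 2)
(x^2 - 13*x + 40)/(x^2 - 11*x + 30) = (x - 8)/(x - 6)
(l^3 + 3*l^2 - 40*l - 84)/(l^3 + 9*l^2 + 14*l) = (l - 6)/l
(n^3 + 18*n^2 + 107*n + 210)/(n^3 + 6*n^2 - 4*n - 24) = (n^2 + 12*n + 35)/(n^2 - 4)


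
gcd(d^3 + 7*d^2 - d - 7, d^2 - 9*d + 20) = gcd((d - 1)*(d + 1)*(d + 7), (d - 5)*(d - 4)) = 1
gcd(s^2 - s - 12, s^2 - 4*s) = s - 4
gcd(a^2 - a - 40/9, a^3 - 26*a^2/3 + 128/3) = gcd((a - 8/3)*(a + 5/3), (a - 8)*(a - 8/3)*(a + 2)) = a - 8/3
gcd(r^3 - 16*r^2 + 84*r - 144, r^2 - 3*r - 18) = r - 6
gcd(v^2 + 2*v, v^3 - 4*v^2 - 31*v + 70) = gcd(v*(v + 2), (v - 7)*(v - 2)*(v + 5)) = 1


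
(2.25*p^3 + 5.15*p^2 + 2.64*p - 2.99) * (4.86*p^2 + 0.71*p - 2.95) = 10.935*p^5 + 26.6265*p^4 + 9.8494*p^3 - 27.8495*p^2 - 9.9109*p + 8.8205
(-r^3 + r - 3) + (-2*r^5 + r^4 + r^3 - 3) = -2*r^5 + r^4 + r - 6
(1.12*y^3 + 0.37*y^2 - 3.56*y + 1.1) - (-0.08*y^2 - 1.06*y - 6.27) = 1.12*y^3 + 0.45*y^2 - 2.5*y + 7.37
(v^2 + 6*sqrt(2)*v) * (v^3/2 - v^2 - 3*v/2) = v^5/2 - v^4 + 3*sqrt(2)*v^4 - 6*sqrt(2)*v^3 - 3*v^3/2 - 9*sqrt(2)*v^2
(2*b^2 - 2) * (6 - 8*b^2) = -16*b^4 + 28*b^2 - 12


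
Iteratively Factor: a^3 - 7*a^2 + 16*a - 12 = (a - 3)*(a^2 - 4*a + 4) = (a - 3)*(a - 2)*(a - 2)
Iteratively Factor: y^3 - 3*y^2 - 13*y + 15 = (y - 5)*(y^2 + 2*y - 3) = (y - 5)*(y - 1)*(y + 3)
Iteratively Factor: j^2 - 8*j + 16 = (j - 4)*(j - 4)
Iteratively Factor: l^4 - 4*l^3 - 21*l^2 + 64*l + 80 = (l + 1)*(l^3 - 5*l^2 - 16*l + 80) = (l - 5)*(l + 1)*(l^2 - 16) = (l - 5)*(l + 1)*(l + 4)*(l - 4)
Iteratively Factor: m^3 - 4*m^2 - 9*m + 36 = (m + 3)*(m^2 - 7*m + 12) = (m - 3)*(m + 3)*(m - 4)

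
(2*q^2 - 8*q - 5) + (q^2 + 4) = 3*q^2 - 8*q - 1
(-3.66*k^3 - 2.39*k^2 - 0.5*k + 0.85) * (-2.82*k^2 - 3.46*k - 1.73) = 10.3212*k^5 + 19.4034*k^4 + 16.0112*k^3 + 3.4677*k^2 - 2.076*k - 1.4705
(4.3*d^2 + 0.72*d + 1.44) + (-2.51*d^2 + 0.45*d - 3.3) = 1.79*d^2 + 1.17*d - 1.86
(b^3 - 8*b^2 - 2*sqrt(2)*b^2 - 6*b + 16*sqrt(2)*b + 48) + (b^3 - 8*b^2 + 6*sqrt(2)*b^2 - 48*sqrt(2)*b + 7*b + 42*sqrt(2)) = 2*b^3 - 16*b^2 + 4*sqrt(2)*b^2 - 32*sqrt(2)*b + b + 48 + 42*sqrt(2)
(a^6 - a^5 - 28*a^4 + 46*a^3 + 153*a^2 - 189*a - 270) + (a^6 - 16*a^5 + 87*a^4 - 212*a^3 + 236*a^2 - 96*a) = 2*a^6 - 17*a^5 + 59*a^4 - 166*a^3 + 389*a^2 - 285*a - 270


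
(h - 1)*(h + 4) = h^2 + 3*h - 4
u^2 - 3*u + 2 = (u - 2)*(u - 1)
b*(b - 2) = b^2 - 2*b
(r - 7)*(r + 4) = r^2 - 3*r - 28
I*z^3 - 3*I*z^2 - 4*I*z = z*(z - 4)*(I*z + I)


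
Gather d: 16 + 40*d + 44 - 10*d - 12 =30*d + 48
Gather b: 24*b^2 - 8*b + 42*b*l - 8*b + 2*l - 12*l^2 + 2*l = 24*b^2 + b*(42*l - 16) - 12*l^2 + 4*l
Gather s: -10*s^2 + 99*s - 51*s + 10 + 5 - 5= -10*s^2 + 48*s + 10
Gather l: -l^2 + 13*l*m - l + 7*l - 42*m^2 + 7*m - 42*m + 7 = -l^2 + l*(13*m + 6) - 42*m^2 - 35*m + 7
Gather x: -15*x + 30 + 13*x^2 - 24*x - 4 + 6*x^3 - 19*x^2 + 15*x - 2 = 6*x^3 - 6*x^2 - 24*x + 24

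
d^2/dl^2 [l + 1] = 0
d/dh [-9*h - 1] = -9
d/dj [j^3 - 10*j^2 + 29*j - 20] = 3*j^2 - 20*j + 29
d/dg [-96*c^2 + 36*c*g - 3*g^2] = 36*c - 6*g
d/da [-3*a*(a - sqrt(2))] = -6*a + 3*sqrt(2)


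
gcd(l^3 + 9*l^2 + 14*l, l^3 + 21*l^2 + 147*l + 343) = l + 7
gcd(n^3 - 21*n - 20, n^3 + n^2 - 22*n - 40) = n^2 - n - 20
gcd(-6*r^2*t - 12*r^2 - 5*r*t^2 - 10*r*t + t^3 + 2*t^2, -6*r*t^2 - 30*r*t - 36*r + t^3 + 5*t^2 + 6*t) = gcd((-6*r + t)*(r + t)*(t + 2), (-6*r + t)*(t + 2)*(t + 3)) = 6*r*t + 12*r - t^2 - 2*t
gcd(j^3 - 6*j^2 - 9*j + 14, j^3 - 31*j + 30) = j - 1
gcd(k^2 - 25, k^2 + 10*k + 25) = k + 5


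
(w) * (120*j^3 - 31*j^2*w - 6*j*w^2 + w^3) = 120*j^3*w - 31*j^2*w^2 - 6*j*w^3 + w^4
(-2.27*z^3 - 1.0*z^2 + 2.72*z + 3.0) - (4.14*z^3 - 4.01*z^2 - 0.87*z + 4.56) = -6.41*z^3 + 3.01*z^2 + 3.59*z - 1.56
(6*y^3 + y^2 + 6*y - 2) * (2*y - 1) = 12*y^4 - 4*y^3 + 11*y^2 - 10*y + 2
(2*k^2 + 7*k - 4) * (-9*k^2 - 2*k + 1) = -18*k^4 - 67*k^3 + 24*k^2 + 15*k - 4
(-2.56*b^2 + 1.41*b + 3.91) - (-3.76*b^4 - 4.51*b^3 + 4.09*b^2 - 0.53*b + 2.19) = 3.76*b^4 + 4.51*b^3 - 6.65*b^2 + 1.94*b + 1.72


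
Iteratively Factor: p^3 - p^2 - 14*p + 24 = (p - 2)*(p^2 + p - 12) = (p - 2)*(p + 4)*(p - 3)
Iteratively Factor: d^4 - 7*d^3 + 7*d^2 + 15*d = (d)*(d^3 - 7*d^2 + 7*d + 15) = d*(d - 5)*(d^2 - 2*d - 3) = d*(d - 5)*(d + 1)*(d - 3)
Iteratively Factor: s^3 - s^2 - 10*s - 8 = (s + 2)*(s^2 - 3*s - 4) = (s - 4)*(s + 2)*(s + 1)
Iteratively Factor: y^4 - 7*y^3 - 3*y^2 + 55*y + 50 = (y + 2)*(y^3 - 9*y^2 + 15*y + 25) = (y - 5)*(y + 2)*(y^2 - 4*y - 5) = (y - 5)*(y + 1)*(y + 2)*(y - 5)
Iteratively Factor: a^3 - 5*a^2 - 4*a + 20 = (a + 2)*(a^2 - 7*a + 10) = (a - 5)*(a + 2)*(a - 2)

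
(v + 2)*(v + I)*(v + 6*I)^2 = v^4 + 2*v^3 + 13*I*v^3 - 48*v^2 + 26*I*v^2 - 96*v - 36*I*v - 72*I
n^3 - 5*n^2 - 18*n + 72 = (n - 6)*(n - 3)*(n + 4)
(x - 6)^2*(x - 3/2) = x^3 - 27*x^2/2 + 54*x - 54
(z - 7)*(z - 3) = z^2 - 10*z + 21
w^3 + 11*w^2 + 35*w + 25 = (w + 1)*(w + 5)^2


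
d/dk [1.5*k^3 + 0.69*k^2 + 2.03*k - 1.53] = 4.5*k^2 + 1.38*k + 2.03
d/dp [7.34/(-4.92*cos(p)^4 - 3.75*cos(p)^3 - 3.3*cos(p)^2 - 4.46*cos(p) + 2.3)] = -(144.4512*cos(p)^3 + 82.575*cos(p)^2 + 48.444*cos(p) + 32.7364)*sin(p)/(4.92*cos(p)^4 + 3.75*cos(p)^3 + 3.3*cos(p)^2 + 4.46*cos(p) - 2.3)^2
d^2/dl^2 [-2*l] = 0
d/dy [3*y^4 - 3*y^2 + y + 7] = 12*y^3 - 6*y + 1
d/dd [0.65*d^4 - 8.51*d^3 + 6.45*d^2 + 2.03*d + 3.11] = 2.6*d^3 - 25.53*d^2 + 12.9*d + 2.03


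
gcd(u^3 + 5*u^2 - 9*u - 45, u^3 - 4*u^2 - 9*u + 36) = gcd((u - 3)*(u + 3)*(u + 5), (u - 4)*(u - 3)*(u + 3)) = u^2 - 9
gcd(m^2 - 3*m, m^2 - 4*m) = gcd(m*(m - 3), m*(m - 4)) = m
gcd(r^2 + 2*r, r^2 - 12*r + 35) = 1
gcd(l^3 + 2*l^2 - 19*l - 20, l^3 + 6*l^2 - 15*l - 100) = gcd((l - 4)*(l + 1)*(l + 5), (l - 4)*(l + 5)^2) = l^2 + l - 20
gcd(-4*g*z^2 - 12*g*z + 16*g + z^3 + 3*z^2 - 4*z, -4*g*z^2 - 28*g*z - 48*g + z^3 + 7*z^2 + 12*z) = -4*g*z - 16*g + z^2 + 4*z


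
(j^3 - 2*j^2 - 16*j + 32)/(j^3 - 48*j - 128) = (j^2 - 6*j + 8)/(j^2 - 4*j - 32)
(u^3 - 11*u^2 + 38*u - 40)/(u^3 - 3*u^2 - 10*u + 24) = (u - 5)/(u + 3)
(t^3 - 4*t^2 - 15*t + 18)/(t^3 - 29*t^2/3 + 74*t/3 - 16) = 3*(t + 3)/(3*t - 8)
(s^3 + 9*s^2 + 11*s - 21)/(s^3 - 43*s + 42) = (s + 3)/(s - 6)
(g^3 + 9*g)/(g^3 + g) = (g^2 + 9)/(g^2 + 1)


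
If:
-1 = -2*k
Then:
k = 1/2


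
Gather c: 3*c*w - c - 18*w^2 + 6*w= c*(3*w - 1) - 18*w^2 + 6*w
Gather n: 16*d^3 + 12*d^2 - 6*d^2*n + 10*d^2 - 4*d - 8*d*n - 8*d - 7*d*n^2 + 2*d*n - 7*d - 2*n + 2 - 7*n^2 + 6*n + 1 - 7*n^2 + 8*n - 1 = 16*d^3 + 22*d^2 - 19*d + n^2*(-7*d - 14) + n*(-6*d^2 - 6*d + 12) + 2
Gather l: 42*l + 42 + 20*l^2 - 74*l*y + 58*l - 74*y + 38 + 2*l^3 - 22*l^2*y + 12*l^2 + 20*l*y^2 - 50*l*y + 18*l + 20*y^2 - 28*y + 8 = 2*l^3 + l^2*(32 - 22*y) + l*(20*y^2 - 124*y + 118) + 20*y^2 - 102*y + 88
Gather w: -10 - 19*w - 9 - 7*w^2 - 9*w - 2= -7*w^2 - 28*w - 21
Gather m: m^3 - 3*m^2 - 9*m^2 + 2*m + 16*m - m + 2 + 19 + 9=m^3 - 12*m^2 + 17*m + 30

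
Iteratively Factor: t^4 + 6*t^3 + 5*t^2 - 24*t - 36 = (t + 2)*(t^3 + 4*t^2 - 3*t - 18) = (t + 2)*(t + 3)*(t^2 + t - 6) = (t - 2)*(t + 2)*(t + 3)*(t + 3)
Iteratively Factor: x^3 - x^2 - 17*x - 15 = (x + 1)*(x^2 - 2*x - 15) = (x + 1)*(x + 3)*(x - 5)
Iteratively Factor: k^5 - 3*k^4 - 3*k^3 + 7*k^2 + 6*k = (k)*(k^4 - 3*k^3 - 3*k^2 + 7*k + 6) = k*(k - 3)*(k^3 - 3*k - 2) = k*(k - 3)*(k + 1)*(k^2 - k - 2) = k*(k - 3)*(k - 2)*(k + 1)*(k + 1)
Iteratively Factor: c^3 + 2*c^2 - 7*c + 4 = (c - 1)*(c^2 + 3*c - 4) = (c - 1)^2*(c + 4)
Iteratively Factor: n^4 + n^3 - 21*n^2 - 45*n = (n + 3)*(n^3 - 2*n^2 - 15*n) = n*(n + 3)*(n^2 - 2*n - 15) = n*(n + 3)^2*(n - 5)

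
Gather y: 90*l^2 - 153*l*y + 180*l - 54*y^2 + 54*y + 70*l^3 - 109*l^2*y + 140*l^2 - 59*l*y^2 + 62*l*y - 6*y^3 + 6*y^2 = 70*l^3 + 230*l^2 + 180*l - 6*y^3 + y^2*(-59*l - 48) + y*(-109*l^2 - 91*l + 54)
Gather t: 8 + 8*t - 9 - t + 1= 7*t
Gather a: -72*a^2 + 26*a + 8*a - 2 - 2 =-72*a^2 + 34*a - 4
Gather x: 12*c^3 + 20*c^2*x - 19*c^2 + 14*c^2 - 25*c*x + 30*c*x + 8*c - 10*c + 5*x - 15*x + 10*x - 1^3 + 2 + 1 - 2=12*c^3 - 5*c^2 - 2*c + x*(20*c^2 + 5*c)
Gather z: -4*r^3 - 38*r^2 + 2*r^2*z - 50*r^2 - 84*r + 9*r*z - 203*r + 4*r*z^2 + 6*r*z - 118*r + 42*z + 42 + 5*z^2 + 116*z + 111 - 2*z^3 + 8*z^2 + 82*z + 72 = -4*r^3 - 88*r^2 - 405*r - 2*z^3 + z^2*(4*r + 13) + z*(2*r^2 + 15*r + 240) + 225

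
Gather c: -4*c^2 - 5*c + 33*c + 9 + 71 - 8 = -4*c^2 + 28*c + 72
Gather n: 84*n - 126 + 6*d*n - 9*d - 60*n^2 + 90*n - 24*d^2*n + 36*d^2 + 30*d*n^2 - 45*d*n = 36*d^2 - 9*d + n^2*(30*d - 60) + n*(-24*d^2 - 39*d + 174) - 126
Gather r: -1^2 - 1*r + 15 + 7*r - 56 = 6*r - 42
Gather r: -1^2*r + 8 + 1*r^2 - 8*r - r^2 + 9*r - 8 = 0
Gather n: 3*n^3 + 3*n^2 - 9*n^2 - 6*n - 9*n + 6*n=3*n^3 - 6*n^2 - 9*n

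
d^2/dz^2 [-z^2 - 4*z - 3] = -2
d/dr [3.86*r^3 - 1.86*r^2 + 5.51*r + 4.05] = 11.58*r^2 - 3.72*r + 5.51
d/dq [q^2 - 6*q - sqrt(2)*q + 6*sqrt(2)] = 2*q - 6 - sqrt(2)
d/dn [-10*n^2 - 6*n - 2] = -20*n - 6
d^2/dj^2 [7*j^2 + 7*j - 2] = 14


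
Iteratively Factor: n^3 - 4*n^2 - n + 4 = (n + 1)*(n^2 - 5*n + 4) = (n - 4)*(n + 1)*(n - 1)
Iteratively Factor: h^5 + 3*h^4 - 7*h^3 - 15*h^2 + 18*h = (h - 2)*(h^4 + 5*h^3 + 3*h^2 - 9*h) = (h - 2)*(h + 3)*(h^3 + 2*h^2 - 3*h) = h*(h - 2)*(h + 3)*(h^2 + 2*h - 3) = h*(h - 2)*(h - 1)*(h + 3)*(h + 3)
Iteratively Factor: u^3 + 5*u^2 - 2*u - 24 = (u + 3)*(u^2 + 2*u - 8) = (u - 2)*(u + 3)*(u + 4)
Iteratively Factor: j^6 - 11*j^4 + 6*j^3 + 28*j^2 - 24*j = (j - 2)*(j^5 + 2*j^4 - 7*j^3 - 8*j^2 + 12*j) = (j - 2)*(j + 2)*(j^4 - 7*j^2 + 6*j) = j*(j - 2)*(j + 2)*(j^3 - 7*j + 6) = j*(j - 2)^2*(j + 2)*(j^2 + 2*j - 3) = j*(j - 2)^2*(j + 2)*(j + 3)*(j - 1)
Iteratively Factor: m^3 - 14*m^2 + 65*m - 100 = (m - 5)*(m^2 - 9*m + 20) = (m - 5)^2*(m - 4)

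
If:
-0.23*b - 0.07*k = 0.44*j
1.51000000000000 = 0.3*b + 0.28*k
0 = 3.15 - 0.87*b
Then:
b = 3.62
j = -2.13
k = 1.51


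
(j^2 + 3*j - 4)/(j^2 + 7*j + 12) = (j - 1)/(j + 3)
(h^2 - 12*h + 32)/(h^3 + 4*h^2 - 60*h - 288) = (h - 4)/(h^2 + 12*h + 36)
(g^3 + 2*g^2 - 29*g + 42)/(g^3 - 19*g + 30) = (g + 7)/(g + 5)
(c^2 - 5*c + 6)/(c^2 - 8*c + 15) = (c - 2)/(c - 5)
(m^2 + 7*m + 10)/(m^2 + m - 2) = (m + 5)/(m - 1)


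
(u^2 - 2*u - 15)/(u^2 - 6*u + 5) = (u + 3)/(u - 1)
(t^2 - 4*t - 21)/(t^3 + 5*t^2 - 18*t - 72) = (t - 7)/(t^2 + 2*t - 24)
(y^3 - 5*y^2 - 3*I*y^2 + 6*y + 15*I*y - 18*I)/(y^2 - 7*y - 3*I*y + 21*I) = (y^2 - 5*y + 6)/(y - 7)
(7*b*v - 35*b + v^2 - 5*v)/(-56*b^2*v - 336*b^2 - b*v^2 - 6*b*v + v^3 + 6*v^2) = (v - 5)/(-8*b*v - 48*b + v^2 + 6*v)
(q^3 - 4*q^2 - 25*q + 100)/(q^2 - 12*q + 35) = (q^2 + q - 20)/(q - 7)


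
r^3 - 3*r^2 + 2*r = r*(r - 2)*(r - 1)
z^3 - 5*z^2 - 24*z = z*(z - 8)*(z + 3)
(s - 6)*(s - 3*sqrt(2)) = s^2 - 6*s - 3*sqrt(2)*s + 18*sqrt(2)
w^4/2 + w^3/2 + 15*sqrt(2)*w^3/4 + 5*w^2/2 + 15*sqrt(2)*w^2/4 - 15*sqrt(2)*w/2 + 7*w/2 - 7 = (w/2 + 1)*(w - 1)*(w + sqrt(2)/2)*(w + 7*sqrt(2))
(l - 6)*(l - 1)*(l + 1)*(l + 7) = l^4 + l^3 - 43*l^2 - l + 42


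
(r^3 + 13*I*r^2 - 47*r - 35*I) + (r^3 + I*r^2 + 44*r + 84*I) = 2*r^3 + 14*I*r^2 - 3*r + 49*I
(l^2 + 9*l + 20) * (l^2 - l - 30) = l^4 + 8*l^3 - 19*l^2 - 290*l - 600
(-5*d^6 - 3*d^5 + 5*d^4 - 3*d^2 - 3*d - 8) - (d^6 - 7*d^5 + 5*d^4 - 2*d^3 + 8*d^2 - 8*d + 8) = -6*d^6 + 4*d^5 + 2*d^3 - 11*d^2 + 5*d - 16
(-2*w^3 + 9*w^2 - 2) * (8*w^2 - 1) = -16*w^5 + 72*w^4 + 2*w^3 - 25*w^2 + 2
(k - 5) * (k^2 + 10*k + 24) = k^3 + 5*k^2 - 26*k - 120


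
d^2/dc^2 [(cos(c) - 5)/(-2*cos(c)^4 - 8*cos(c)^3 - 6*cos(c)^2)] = 3*(12*sin(c)^6/cos(c)^4 - 3*sin(c)^2*cos(c) - 131*cos(c) - 312*tan(c)^4 - 55/cos(c) - 262/cos(c)^2 + 314/cos(c)^3 + 390/cos(c)^4)/(2*(cos(c) + 1)^3*(cos(c) + 3)^3)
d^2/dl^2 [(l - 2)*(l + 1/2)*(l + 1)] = 6*l - 1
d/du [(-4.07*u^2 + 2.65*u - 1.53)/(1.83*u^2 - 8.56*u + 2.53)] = (29.9897*u^2 - 14.9944*u - 6.3923)/(3.3489*u^4 - 31.3296*u^3 + 82.5334*u^2 - 43.3136*u + 6.4009)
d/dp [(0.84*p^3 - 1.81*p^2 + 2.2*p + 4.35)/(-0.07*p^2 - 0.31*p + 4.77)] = (-0.0588*p^4 - 0.5208*p^3 + 12.7355*p^2 - 16.6584*p + 11.8425)/(0.0049*p^4 + 0.0434*p^3 - 0.5717*p^2 - 2.9574*p + 22.7529)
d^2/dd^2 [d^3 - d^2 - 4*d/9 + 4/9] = 6*d - 2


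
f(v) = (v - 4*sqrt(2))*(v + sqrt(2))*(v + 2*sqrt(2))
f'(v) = (v - 4*sqrt(2))*(v + sqrt(2)) + (v - 4*sqrt(2))*(v + 2*sqrt(2)) + (v + sqrt(2))*(v + 2*sqrt(2))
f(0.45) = -31.82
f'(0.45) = -20.67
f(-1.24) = -1.91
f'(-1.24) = -11.88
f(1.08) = -44.62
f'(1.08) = -19.56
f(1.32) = -49.19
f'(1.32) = -18.51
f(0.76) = -38.21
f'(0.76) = -20.42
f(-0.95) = -5.76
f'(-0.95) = -14.61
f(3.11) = -68.43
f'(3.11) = 0.22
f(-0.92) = -6.20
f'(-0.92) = -14.86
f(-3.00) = -2.36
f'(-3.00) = 15.49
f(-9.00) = -686.18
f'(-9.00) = 248.46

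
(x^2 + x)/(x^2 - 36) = x*(x + 1)/(x^2 - 36)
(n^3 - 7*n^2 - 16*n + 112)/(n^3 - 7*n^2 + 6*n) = (n^3 - 7*n^2 - 16*n + 112)/(n*(n^2 - 7*n + 6))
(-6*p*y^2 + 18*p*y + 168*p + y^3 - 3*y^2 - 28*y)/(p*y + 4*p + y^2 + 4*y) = (-6*p*y + 42*p + y^2 - 7*y)/(p + y)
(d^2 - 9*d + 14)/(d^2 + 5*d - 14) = (d - 7)/(d + 7)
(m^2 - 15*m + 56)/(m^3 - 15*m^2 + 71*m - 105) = (m - 8)/(m^2 - 8*m + 15)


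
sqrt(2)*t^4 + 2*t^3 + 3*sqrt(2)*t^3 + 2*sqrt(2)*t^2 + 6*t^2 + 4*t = t*(t + 2)*(t + sqrt(2))*(sqrt(2)*t + sqrt(2))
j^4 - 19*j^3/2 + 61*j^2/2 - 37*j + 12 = (j - 4)*(j - 3)*(j - 2)*(j - 1/2)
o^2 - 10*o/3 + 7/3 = (o - 7/3)*(o - 1)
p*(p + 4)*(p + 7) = p^3 + 11*p^2 + 28*p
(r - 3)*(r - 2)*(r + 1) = r^3 - 4*r^2 + r + 6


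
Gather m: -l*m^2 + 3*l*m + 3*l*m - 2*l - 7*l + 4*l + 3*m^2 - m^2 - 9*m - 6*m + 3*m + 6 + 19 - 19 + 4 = -5*l + m^2*(2 - l) + m*(6*l - 12) + 10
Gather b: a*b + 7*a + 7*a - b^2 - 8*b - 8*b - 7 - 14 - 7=14*a - b^2 + b*(a - 16) - 28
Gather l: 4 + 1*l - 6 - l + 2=0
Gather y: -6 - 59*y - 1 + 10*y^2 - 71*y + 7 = 10*y^2 - 130*y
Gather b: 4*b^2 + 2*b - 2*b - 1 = 4*b^2 - 1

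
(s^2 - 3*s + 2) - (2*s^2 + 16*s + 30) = -s^2 - 19*s - 28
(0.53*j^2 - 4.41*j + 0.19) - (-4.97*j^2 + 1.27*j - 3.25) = 5.5*j^2 - 5.68*j + 3.44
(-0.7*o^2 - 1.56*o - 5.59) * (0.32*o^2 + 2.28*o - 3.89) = -0.224*o^4 - 2.0952*o^3 - 2.6226*o^2 - 6.6768*o + 21.7451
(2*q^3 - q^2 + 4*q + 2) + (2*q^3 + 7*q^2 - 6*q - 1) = 4*q^3 + 6*q^2 - 2*q + 1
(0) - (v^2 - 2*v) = -v^2 + 2*v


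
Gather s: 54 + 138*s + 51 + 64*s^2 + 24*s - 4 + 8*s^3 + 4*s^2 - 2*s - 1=8*s^3 + 68*s^2 + 160*s + 100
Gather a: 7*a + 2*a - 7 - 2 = 9*a - 9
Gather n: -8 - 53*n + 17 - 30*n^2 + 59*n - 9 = -30*n^2 + 6*n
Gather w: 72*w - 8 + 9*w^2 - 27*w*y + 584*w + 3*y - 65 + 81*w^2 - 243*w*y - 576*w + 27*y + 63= 90*w^2 + w*(80 - 270*y) + 30*y - 10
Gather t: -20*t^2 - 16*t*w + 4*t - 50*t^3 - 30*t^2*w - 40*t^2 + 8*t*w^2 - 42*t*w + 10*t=-50*t^3 + t^2*(-30*w - 60) + t*(8*w^2 - 58*w + 14)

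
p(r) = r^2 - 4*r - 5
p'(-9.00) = -22.00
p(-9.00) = 112.00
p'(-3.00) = -10.00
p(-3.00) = 16.00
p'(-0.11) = -4.22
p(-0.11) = -4.55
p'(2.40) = 0.80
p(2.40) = -8.84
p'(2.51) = 1.02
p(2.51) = -8.74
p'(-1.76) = -7.52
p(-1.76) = 5.14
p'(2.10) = 0.20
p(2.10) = -8.99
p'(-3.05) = -10.10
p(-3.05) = 16.50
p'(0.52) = -2.96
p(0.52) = -6.81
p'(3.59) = 3.18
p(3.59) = -6.47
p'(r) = 2*r - 4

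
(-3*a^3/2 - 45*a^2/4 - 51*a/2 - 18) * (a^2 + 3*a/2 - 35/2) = -3*a^5/2 - 27*a^4/2 - 129*a^3/8 + 1125*a^2/8 + 1677*a/4 + 315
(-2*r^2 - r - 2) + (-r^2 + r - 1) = -3*r^2 - 3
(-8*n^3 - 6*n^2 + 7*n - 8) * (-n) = 8*n^4 + 6*n^3 - 7*n^2 + 8*n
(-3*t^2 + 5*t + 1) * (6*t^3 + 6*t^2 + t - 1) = -18*t^5 + 12*t^4 + 33*t^3 + 14*t^2 - 4*t - 1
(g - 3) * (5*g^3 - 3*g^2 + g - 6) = 5*g^4 - 18*g^3 + 10*g^2 - 9*g + 18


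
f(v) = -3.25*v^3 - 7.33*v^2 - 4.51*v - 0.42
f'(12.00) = -1584.43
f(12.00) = -6726.06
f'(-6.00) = -267.55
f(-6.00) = 464.76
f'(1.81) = -62.99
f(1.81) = -51.87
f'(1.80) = -62.49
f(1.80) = -51.24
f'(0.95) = -27.24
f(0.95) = -14.11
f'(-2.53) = -29.83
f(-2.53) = 16.70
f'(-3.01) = -48.72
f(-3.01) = 35.37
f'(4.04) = -222.87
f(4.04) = -352.58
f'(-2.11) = -16.99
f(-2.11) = 6.99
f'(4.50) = -267.92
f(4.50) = -465.30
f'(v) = -9.75*v^2 - 14.66*v - 4.51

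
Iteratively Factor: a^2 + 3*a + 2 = (a + 2)*(a + 1)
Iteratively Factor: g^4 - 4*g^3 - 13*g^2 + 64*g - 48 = (g - 3)*(g^3 - g^2 - 16*g + 16) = (g - 4)*(g - 3)*(g^2 + 3*g - 4) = (g - 4)*(g - 3)*(g + 4)*(g - 1)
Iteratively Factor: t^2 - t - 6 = (t - 3)*(t + 2)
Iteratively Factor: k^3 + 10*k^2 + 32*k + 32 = (k + 4)*(k^2 + 6*k + 8) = (k + 4)^2*(k + 2)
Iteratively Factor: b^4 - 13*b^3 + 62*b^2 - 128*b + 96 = (b - 3)*(b^3 - 10*b^2 + 32*b - 32) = (b - 4)*(b - 3)*(b^2 - 6*b + 8) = (b - 4)*(b - 3)*(b - 2)*(b - 4)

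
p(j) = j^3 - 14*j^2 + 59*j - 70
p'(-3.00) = 170.00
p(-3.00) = -400.00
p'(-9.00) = 554.00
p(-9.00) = -2464.00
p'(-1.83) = 120.29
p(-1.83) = -230.98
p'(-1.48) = 107.01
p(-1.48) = -191.23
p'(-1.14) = 94.82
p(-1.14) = -156.94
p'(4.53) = -6.28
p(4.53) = 2.94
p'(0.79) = 38.75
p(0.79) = -31.63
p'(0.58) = 43.77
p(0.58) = -40.29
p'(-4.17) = 227.93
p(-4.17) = -631.99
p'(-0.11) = 62.12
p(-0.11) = -76.66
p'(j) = 3*j^2 - 28*j + 59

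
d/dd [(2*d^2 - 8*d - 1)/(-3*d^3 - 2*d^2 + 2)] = (-d*(9*d + 4)*(-2*d^2 + 8*d + 1) + 4*(2 - d)*(3*d^3 + 2*d^2 - 2))/(3*d^3 + 2*d^2 - 2)^2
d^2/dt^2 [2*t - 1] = 0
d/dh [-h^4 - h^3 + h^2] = h*(-4*h^2 - 3*h + 2)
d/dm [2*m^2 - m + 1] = 4*m - 1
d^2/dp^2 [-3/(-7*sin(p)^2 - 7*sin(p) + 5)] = 21*(-28*sin(p)^4 - 21*sin(p)^3 + 15*sin(p)^2 + 37*sin(p) + 24)/(7*sin(p)^2 + 7*sin(p) - 5)^3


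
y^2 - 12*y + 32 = (y - 8)*(y - 4)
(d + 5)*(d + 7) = d^2 + 12*d + 35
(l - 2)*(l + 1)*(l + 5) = l^3 + 4*l^2 - 7*l - 10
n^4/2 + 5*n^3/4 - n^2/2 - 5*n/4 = n*(n/2 + 1/2)*(n - 1)*(n + 5/2)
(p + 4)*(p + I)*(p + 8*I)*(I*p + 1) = I*p^4 - 8*p^3 + 4*I*p^3 - 32*p^2 + I*p^2 - 8*p + 4*I*p - 32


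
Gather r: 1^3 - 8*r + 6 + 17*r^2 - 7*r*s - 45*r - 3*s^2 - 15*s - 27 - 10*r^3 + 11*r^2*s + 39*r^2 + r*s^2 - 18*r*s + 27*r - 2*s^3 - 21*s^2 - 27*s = -10*r^3 + r^2*(11*s + 56) + r*(s^2 - 25*s - 26) - 2*s^3 - 24*s^2 - 42*s - 20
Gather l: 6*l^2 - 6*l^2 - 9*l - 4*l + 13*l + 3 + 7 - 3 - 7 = 0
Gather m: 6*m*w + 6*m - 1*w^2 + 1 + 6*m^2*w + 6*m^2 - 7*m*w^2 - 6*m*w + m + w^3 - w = m^2*(6*w + 6) + m*(7 - 7*w^2) + w^3 - w^2 - w + 1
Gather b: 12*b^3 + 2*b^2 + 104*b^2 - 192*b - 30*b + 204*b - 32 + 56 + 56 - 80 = 12*b^3 + 106*b^2 - 18*b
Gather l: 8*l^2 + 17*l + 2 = 8*l^2 + 17*l + 2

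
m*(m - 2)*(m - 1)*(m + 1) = m^4 - 2*m^3 - m^2 + 2*m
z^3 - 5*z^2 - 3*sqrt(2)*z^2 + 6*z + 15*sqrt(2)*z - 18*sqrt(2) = (z - 3)*(z - 2)*(z - 3*sqrt(2))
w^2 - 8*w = w*(w - 8)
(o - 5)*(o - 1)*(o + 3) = o^3 - 3*o^2 - 13*o + 15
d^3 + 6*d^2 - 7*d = d*(d - 1)*(d + 7)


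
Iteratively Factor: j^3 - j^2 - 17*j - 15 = (j + 1)*(j^2 - 2*j - 15) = (j - 5)*(j + 1)*(j + 3)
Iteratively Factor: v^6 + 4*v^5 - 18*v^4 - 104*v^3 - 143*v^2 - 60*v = (v)*(v^5 + 4*v^4 - 18*v^3 - 104*v^2 - 143*v - 60) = v*(v + 3)*(v^4 + v^3 - 21*v^2 - 41*v - 20) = v*(v + 1)*(v + 3)*(v^3 - 21*v - 20) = v*(v - 5)*(v + 1)*(v + 3)*(v^2 + 5*v + 4) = v*(v - 5)*(v + 1)^2*(v + 3)*(v + 4)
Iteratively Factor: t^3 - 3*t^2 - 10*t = (t + 2)*(t^2 - 5*t) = (t - 5)*(t + 2)*(t)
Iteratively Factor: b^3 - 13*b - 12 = (b + 3)*(b^2 - 3*b - 4) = (b + 1)*(b + 3)*(b - 4)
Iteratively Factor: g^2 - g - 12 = (g + 3)*(g - 4)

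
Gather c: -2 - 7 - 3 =-12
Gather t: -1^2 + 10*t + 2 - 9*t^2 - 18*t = -9*t^2 - 8*t + 1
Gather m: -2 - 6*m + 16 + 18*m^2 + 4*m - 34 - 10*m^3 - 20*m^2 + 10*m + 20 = -10*m^3 - 2*m^2 + 8*m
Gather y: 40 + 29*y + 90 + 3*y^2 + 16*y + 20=3*y^2 + 45*y + 150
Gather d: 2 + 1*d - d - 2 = 0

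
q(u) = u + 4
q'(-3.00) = 1.00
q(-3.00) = 1.00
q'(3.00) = 1.00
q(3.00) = 7.00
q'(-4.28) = 1.00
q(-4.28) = -0.28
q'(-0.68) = 1.00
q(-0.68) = 3.32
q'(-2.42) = 1.00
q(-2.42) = 1.58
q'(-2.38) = 1.00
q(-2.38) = 1.62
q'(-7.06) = 1.00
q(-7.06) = -3.06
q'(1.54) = 1.00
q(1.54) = 5.54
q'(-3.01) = 1.00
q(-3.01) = 0.99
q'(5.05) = 1.00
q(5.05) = 9.05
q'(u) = 1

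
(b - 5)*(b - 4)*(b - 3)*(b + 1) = b^4 - 11*b^3 + 35*b^2 - 13*b - 60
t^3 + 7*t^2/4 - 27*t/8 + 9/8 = (t - 3/4)*(t - 1/2)*(t + 3)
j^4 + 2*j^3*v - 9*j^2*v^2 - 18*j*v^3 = j*(j - 3*v)*(j + 2*v)*(j + 3*v)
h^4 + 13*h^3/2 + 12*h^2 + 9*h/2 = h*(h + 1/2)*(h + 3)^2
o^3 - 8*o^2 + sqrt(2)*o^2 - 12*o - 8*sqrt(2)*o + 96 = (o - 8)*(o - 2*sqrt(2))*(o + 3*sqrt(2))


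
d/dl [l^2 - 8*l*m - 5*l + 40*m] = 2*l - 8*m - 5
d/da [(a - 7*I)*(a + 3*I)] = 2*a - 4*I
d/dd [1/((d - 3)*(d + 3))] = -2*d/(d^4 - 18*d^2 + 81)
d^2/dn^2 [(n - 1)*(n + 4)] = 2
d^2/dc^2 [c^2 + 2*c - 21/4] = 2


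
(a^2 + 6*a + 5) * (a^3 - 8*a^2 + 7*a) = a^5 - 2*a^4 - 36*a^3 + 2*a^2 + 35*a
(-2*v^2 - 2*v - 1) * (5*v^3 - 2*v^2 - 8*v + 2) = -10*v^5 - 6*v^4 + 15*v^3 + 14*v^2 + 4*v - 2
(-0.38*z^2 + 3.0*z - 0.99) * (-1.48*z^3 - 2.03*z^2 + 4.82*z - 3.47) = 0.5624*z^5 - 3.6686*z^4 - 6.4564*z^3 + 17.7883*z^2 - 15.1818*z + 3.4353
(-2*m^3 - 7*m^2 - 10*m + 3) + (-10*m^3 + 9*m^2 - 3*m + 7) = -12*m^3 + 2*m^2 - 13*m + 10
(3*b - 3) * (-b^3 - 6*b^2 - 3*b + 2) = -3*b^4 - 15*b^3 + 9*b^2 + 15*b - 6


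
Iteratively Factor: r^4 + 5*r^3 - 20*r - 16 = (r + 1)*(r^3 + 4*r^2 - 4*r - 16) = (r + 1)*(r + 4)*(r^2 - 4) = (r + 1)*(r + 2)*(r + 4)*(r - 2)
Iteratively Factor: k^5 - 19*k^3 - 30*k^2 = (k + 2)*(k^4 - 2*k^3 - 15*k^2) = (k + 2)*(k + 3)*(k^3 - 5*k^2) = k*(k + 2)*(k + 3)*(k^2 - 5*k) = k*(k - 5)*(k + 2)*(k + 3)*(k)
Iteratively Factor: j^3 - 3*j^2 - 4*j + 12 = (j + 2)*(j^2 - 5*j + 6) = (j - 3)*(j + 2)*(j - 2)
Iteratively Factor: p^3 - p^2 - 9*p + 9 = (p + 3)*(p^2 - 4*p + 3) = (p - 3)*(p + 3)*(p - 1)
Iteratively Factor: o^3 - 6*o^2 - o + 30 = (o - 5)*(o^2 - o - 6) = (o - 5)*(o - 3)*(o + 2)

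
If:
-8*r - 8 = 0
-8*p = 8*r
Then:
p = 1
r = -1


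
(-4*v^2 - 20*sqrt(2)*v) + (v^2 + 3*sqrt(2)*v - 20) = -3*v^2 - 17*sqrt(2)*v - 20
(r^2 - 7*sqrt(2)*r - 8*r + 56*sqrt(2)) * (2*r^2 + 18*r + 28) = 2*r^4 - 14*sqrt(2)*r^3 + 2*r^3 - 116*r^2 - 14*sqrt(2)*r^2 - 224*r + 812*sqrt(2)*r + 1568*sqrt(2)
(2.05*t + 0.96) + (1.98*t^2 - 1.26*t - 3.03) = 1.98*t^2 + 0.79*t - 2.07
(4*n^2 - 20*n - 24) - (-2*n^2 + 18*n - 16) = 6*n^2 - 38*n - 8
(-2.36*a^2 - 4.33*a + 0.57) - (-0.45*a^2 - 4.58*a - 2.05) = -1.91*a^2 + 0.25*a + 2.62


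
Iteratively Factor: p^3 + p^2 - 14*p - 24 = (p + 2)*(p^2 - p - 12) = (p + 2)*(p + 3)*(p - 4)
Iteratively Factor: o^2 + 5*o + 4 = (o + 1)*(o + 4)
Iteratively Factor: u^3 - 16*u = (u - 4)*(u^2 + 4*u) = u*(u - 4)*(u + 4)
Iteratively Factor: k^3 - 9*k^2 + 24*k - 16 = (k - 4)*(k^2 - 5*k + 4) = (k - 4)*(k - 1)*(k - 4)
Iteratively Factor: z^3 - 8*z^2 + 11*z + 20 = (z - 4)*(z^2 - 4*z - 5) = (z - 4)*(z + 1)*(z - 5)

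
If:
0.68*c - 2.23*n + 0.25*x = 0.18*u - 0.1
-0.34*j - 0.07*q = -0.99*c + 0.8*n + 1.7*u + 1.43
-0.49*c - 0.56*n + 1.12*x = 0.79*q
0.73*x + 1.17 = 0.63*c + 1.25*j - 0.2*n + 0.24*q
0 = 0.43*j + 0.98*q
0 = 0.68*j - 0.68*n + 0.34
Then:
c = 3.03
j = 0.64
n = 1.14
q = -0.28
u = 0.27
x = 1.70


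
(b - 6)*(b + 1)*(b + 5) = b^3 - 31*b - 30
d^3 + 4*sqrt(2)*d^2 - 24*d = d*(d - 2*sqrt(2))*(d + 6*sqrt(2))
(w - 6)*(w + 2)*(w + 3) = w^3 - w^2 - 24*w - 36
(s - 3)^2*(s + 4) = s^3 - 2*s^2 - 15*s + 36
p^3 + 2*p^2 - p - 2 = (p - 1)*(p + 1)*(p + 2)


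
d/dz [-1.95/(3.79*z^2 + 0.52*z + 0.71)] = (14.781*z + 1.014)/(3.79*z^2 + 0.52*z + 0.71)^2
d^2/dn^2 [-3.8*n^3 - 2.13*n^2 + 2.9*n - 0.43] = -22.8*n - 4.26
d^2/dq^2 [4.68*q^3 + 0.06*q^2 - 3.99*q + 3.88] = 28.08*q + 0.12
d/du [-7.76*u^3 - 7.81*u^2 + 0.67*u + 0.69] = -23.28*u^2 - 15.62*u + 0.67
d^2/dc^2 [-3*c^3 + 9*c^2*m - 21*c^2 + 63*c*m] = -18*c + 18*m - 42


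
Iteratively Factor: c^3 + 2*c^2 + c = (c + 1)*(c^2 + c) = c*(c + 1)*(c + 1)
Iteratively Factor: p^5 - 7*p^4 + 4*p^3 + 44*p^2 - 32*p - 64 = (p - 4)*(p^4 - 3*p^3 - 8*p^2 + 12*p + 16) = (p - 4)*(p - 2)*(p^3 - p^2 - 10*p - 8) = (p - 4)*(p - 2)*(p + 2)*(p^2 - 3*p - 4) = (p - 4)*(p - 2)*(p + 1)*(p + 2)*(p - 4)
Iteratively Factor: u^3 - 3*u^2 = (u - 3)*(u^2) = u*(u - 3)*(u)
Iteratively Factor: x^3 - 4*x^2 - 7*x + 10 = (x + 2)*(x^2 - 6*x + 5) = (x - 5)*(x + 2)*(x - 1)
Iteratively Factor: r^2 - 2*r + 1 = (r - 1)*(r - 1)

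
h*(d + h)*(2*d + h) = 2*d^2*h + 3*d*h^2 + h^3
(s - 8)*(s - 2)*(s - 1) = s^3 - 11*s^2 + 26*s - 16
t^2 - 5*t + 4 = (t - 4)*(t - 1)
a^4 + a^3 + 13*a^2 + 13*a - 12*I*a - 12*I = (a + 1)*(a - 3*I)*(a - I)*(a + 4*I)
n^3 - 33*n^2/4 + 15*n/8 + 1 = (n - 8)*(n - 1/2)*(n + 1/4)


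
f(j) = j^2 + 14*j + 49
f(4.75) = 138.06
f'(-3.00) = 8.00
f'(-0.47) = 13.06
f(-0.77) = 38.81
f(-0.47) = 42.64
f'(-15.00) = -16.00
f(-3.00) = 16.00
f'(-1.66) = 10.68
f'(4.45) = 22.90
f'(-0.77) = 12.46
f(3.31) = 106.30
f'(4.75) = 23.50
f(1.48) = 71.91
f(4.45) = 131.10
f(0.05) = 49.70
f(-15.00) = 64.00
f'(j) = 2*j + 14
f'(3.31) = 20.62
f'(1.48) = 16.96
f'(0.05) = 14.10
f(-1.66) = 28.52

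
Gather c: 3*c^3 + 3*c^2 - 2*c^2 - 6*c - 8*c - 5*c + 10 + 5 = 3*c^3 + c^2 - 19*c + 15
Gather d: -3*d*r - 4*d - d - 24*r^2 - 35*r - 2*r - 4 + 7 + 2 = d*(-3*r - 5) - 24*r^2 - 37*r + 5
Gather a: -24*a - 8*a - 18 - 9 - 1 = -32*a - 28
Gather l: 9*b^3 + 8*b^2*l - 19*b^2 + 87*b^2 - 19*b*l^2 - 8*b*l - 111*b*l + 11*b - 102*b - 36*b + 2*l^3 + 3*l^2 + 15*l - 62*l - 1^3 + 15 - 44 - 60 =9*b^3 + 68*b^2 - 127*b + 2*l^3 + l^2*(3 - 19*b) + l*(8*b^2 - 119*b - 47) - 90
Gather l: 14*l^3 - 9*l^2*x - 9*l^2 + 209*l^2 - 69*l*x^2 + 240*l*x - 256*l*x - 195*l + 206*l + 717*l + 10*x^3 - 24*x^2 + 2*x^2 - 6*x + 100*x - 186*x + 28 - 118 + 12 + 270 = 14*l^3 + l^2*(200 - 9*x) + l*(-69*x^2 - 16*x + 728) + 10*x^3 - 22*x^2 - 92*x + 192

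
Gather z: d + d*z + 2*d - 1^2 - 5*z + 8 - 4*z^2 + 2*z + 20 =3*d - 4*z^2 + z*(d - 3) + 27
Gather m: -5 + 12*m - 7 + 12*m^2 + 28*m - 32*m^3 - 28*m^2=-32*m^3 - 16*m^2 + 40*m - 12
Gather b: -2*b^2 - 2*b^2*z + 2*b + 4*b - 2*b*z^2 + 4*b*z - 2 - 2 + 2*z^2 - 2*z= b^2*(-2*z - 2) + b*(-2*z^2 + 4*z + 6) + 2*z^2 - 2*z - 4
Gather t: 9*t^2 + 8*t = 9*t^2 + 8*t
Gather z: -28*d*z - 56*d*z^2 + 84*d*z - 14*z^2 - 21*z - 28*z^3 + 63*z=-28*z^3 + z^2*(-56*d - 14) + z*(56*d + 42)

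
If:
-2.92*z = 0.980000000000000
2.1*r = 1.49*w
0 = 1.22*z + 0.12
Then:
No Solution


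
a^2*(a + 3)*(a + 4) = a^4 + 7*a^3 + 12*a^2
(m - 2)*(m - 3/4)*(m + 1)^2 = m^4 - 3*m^3/4 - 3*m^2 + m/4 + 3/2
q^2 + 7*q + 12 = (q + 3)*(q + 4)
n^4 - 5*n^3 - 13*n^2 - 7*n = n*(n - 7)*(n + 1)^2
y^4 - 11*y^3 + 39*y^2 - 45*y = y*(y - 5)*(y - 3)^2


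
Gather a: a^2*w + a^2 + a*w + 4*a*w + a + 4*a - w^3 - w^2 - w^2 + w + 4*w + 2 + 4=a^2*(w + 1) + a*(5*w + 5) - w^3 - 2*w^2 + 5*w + 6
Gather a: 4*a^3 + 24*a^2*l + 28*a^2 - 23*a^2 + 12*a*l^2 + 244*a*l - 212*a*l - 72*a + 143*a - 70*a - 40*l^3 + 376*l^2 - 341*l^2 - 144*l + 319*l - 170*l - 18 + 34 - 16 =4*a^3 + a^2*(24*l + 5) + a*(12*l^2 + 32*l + 1) - 40*l^3 + 35*l^2 + 5*l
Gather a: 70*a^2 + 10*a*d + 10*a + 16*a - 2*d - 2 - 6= 70*a^2 + a*(10*d + 26) - 2*d - 8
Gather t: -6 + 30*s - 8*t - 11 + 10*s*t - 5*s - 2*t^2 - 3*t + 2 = 25*s - 2*t^2 + t*(10*s - 11) - 15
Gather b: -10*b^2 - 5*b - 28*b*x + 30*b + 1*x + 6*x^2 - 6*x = -10*b^2 + b*(25 - 28*x) + 6*x^2 - 5*x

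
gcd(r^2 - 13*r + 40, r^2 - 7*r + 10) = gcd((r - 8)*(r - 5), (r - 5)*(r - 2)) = r - 5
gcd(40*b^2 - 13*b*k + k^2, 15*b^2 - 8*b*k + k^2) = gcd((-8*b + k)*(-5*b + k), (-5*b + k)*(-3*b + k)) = 5*b - k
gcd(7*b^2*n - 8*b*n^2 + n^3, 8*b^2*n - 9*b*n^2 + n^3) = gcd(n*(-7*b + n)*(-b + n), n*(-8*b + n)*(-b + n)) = b*n - n^2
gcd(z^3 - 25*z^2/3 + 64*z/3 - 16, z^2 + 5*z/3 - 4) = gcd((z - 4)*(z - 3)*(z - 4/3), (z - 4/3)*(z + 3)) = z - 4/3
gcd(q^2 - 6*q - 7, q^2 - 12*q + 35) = q - 7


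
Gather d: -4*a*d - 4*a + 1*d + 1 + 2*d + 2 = -4*a + d*(3 - 4*a) + 3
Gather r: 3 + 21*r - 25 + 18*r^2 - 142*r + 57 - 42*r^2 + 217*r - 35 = -24*r^2 + 96*r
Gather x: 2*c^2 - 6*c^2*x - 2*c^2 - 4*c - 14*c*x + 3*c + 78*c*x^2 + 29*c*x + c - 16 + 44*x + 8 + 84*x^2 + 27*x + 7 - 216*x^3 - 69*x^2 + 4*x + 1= -216*x^3 + x^2*(78*c + 15) + x*(-6*c^2 + 15*c + 75)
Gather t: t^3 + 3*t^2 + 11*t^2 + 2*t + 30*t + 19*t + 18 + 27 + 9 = t^3 + 14*t^2 + 51*t + 54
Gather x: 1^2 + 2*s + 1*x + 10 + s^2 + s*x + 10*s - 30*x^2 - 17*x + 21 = s^2 + 12*s - 30*x^2 + x*(s - 16) + 32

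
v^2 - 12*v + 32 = (v - 8)*(v - 4)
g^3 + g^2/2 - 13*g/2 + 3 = (g - 2)*(g - 1/2)*(g + 3)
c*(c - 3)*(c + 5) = c^3 + 2*c^2 - 15*c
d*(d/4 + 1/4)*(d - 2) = d^3/4 - d^2/4 - d/2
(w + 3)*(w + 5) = w^2 + 8*w + 15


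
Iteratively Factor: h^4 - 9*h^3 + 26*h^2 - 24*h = (h)*(h^3 - 9*h^2 + 26*h - 24) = h*(h - 3)*(h^2 - 6*h + 8) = h*(h - 4)*(h - 3)*(h - 2)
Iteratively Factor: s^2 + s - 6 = (s - 2)*(s + 3)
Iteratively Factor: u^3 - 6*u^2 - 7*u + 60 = (u + 3)*(u^2 - 9*u + 20) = (u - 5)*(u + 3)*(u - 4)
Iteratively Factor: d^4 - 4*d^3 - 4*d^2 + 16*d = (d - 2)*(d^3 - 2*d^2 - 8*d) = (d - 2)*(d + 2)*(d^2 - 4*d) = (d - 4)*(d - 2)*(d + 2)*(d)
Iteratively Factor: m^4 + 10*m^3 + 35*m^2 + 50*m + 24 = (m + 4)*(m^3 + 6*m^2 + 11*m + 6) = (m + 1)*(m + 4)*(m^2 + 5*m + 6) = (m + 1)*(m + 3)*(m + 4)*(m + 2)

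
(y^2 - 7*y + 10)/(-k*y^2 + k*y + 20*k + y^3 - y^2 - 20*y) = (y - 2)/(-k*y - 4*k + y^2 + 4*y)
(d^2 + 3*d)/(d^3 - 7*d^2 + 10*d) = (d + 3)/(d^2 - 7*d + 10)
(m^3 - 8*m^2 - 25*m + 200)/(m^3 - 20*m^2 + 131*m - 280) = (m + 5)/(m - 7)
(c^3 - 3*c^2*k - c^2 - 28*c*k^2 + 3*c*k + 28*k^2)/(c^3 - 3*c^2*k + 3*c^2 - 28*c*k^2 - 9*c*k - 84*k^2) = (c - 1)/(c + 3)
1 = 1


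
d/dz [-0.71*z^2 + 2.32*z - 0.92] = 2.32 - 1.42*z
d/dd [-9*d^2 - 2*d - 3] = -18*d - 2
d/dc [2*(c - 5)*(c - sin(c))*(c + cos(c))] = 2*(5 - c)*(c - sin(c))*(sin(c) - 1) + 2*(5 - c)*(c + cos(c))*(cos(c) - 1) + 2*(c - sin(c))*(c + cos(c))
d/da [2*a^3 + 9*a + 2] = 6*a^2 + 9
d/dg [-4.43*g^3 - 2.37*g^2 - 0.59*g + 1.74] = -13.29*g^2 - 4.74*g - 0.59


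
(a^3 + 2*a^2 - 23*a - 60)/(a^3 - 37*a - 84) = (a - 5)/(a - 7)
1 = 1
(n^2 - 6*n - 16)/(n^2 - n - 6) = (n - 8)/(n - 3)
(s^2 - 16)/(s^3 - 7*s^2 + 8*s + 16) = (s + 4)/(s^2 - 3*s - 4)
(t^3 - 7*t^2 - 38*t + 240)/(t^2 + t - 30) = t - 8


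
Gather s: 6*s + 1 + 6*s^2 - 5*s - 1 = 6*s^2 + s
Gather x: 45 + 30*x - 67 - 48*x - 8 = -18*x - 30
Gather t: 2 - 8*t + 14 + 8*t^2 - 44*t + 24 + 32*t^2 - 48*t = 40*t^2 - 100*t + 40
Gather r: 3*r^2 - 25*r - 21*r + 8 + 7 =3*r^2 - 46*r + 15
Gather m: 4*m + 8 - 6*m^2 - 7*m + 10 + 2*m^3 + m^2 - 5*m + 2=2*m^3 - 5*m^2 - 8*m + 20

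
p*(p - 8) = p^2 - 8*p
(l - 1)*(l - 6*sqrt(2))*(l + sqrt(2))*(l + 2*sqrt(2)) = l^4 - 3*sqrt(2)*l^3 - l^3 - 32*l^2 + 3*sqrt(2)*l^2 - 24*sqrt(2)*l + 32*l + 24*sqrt(2)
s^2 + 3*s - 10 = (s - 2)*(s + 5)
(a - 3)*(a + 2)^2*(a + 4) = a^4 + 5*a^3 - 4*a^2 - 44*a - 48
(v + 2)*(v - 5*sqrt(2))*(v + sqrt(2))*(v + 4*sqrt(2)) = v^4 + 2*v^3 - 42*v^2 - 84*v - 40*sqrt(2)*v - 80*sqrt(2)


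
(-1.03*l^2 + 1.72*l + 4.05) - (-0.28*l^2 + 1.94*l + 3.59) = -0.75*l^2 - 0.22*l + 0.46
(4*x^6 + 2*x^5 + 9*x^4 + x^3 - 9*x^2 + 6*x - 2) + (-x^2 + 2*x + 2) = 4*x^6 + 2*x^5 + 9*x^4 + x^3 - 10*x^2 + 8*x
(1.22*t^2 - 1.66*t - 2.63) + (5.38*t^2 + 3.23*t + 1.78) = 6.6*t^2 + 1.57*t - 0.85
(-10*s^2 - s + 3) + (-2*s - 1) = -10*s^2 - 3*s + 2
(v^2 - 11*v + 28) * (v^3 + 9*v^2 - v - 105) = v^5 - 2*v^4 - 72*v^3 + 158*v^2 + 1127*v - 2940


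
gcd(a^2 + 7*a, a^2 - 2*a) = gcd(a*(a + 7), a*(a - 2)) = a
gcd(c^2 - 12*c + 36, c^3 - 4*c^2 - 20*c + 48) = c - 6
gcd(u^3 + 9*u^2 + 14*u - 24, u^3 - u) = u - 1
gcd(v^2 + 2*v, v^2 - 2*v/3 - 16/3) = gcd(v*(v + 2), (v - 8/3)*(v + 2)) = v + 2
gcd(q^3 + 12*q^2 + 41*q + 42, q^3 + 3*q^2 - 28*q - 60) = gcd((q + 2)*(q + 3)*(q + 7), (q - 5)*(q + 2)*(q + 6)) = q + 2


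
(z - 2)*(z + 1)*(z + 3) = z^3 + 2*z^2 - 5*z - 6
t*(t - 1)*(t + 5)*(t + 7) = t^4 + 11*t^3 + 23*t^2 - 35*t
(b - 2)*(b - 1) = b^2 - 3*b + 2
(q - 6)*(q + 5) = q^2 - q - 30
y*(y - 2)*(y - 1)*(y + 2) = y^4 - y^3 - 4*y^2 + 4*y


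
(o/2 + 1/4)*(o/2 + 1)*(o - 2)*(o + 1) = o^4/4 + 3*o^3/8 - 7*o^2/8 - 3*o/2 - 1/2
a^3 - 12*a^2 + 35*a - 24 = (a - 8)*(a - 3)*(a - 1)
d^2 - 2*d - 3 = (d - 3)*(d + 1)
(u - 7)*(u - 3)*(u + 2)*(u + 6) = u^4 - 2*u^3 - 47*u^2 + 48*u + 252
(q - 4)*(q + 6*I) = q^2 - 4*q + 6*I*q - 24*I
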